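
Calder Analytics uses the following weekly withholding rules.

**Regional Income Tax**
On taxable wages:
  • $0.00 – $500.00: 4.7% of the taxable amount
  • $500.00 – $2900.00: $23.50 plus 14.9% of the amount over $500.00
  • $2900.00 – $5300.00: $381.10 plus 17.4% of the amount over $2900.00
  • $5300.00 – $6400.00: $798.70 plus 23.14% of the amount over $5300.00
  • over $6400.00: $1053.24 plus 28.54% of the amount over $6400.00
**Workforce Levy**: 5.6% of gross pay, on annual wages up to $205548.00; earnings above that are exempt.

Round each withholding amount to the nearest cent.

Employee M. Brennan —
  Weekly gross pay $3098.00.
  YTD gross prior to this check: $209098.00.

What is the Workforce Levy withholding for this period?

Workforce Levy: YTD $209098.00 ≥ cap $205548.00 → $0.00

$0.00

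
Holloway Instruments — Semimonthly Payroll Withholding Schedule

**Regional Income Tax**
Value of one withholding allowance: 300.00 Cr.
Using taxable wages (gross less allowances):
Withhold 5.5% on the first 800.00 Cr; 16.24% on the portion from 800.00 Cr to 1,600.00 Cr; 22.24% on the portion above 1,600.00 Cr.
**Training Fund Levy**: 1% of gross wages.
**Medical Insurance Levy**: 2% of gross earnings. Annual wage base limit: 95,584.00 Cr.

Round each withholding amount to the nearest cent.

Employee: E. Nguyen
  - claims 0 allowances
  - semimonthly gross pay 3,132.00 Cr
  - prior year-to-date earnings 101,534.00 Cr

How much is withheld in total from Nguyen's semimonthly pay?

Regional Income Tax: taxable = 3,132.00 Cr
  173.92 Cr + 22.24% × (3,132.00 Cr − 1,600.00 Cr) = 173.92 Cr + 22.24% × 1,532.00 Cr = 514.64 Cr
Training Fund Levy: 1% × 3,132.00 Cr = 31.32 Cr
Medical Insurance Levy: YTD 101,534.00 Cr ≥ cap 95,584.00 Cr → 0.00 Cr
Total: 514.64 Cr + 31.32 Cr + 0.00 Cr = 545.96 Cr

545.96 Cr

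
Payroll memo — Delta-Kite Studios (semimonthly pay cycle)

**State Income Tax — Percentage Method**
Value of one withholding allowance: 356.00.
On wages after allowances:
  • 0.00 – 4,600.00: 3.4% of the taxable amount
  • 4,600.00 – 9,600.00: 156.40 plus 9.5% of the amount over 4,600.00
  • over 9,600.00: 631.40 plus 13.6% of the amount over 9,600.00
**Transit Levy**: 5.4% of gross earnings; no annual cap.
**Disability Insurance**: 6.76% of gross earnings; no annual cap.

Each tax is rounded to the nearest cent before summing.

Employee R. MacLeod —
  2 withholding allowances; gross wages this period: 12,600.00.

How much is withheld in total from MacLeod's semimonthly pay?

State Income Tax: taxable = 12,600.00 − 2×356.00 = 11,888.00
  631.40 + 13.6% × (11,888.00 − 9,600.00) = 631.40 + 13.6% × 2,288.00 = 942.57
Transit Levy: 5.4% × 12,600.00 = 680.40
Disability Insurance: 6.76% × 12,600.00 = 851.76
Total: 942.57 + 680.40 + 851.76 = 2,474.73

2,474.73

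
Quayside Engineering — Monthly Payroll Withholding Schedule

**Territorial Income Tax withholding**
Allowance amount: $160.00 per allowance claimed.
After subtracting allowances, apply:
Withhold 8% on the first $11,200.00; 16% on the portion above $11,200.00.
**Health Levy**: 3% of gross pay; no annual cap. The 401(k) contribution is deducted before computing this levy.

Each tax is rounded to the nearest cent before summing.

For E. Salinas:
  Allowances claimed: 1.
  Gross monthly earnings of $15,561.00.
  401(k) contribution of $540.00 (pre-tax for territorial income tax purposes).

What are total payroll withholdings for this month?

Territorial Income Tax: taxable = $15,561.00 − $540.00 − 1×$160.00 = $14,861.00
  $896.00 + 16% × ($14,861.00 − $11,200.00) = $896.00 + 16% × $3,661.00 = $1,481.76
Health Levy: 3% × $15,021.00 = $450.63
Total: $1,481.76 + $450.63 = $1,932.39

$1,932.39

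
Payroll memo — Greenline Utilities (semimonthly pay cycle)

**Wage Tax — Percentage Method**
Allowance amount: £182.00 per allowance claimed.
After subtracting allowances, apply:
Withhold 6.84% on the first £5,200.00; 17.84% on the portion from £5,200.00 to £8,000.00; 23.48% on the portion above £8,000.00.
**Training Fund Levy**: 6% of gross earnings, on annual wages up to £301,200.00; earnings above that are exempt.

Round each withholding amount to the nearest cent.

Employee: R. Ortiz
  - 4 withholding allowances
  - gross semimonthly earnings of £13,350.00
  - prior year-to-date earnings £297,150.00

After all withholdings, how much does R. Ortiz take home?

£11,166.55

Wage Tax: taxable = £13,350.00 − 4×£182.00 = £12,622.00
  £855.20 + 23.48% × (£12,622.00 − £8,000.00) = £855.20 + 23.48% × £4,622.00 = £1,940.45
Training Fund Levy: cap £301,200.00 − YTD £297,150.00 = £4,050.00 subject; 6% × £4,050.00 = £243.00
Total withheld: £1,940.45 + £243.00 = £2,183.45
Net pay: £13,350.00 − £2,183.45 = £11,166.55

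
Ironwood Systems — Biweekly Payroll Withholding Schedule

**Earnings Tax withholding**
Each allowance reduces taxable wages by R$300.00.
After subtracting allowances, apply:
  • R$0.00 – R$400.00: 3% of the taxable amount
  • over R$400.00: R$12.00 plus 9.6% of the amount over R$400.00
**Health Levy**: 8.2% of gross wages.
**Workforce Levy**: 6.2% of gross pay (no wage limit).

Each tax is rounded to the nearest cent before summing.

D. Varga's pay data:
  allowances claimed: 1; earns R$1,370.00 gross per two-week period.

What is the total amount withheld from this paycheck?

R$273.60

Earnings Tax: taxable = R$1,370.00 − 1×R$300.00 = R$1,070.00
  R$12.00 + 9.6% × (R$1,070.00 − R$400.00) = R$12.00 + 9.6% × R$670.00 = R$76.32
Health Levy: 8.2% × R$1,370.00 = R$112.34
Workforce Levy: 6.2% × R$1,370.00 = R$84.94
Total: R$76.32 + R$112.34 + R$84.94 = R$273.60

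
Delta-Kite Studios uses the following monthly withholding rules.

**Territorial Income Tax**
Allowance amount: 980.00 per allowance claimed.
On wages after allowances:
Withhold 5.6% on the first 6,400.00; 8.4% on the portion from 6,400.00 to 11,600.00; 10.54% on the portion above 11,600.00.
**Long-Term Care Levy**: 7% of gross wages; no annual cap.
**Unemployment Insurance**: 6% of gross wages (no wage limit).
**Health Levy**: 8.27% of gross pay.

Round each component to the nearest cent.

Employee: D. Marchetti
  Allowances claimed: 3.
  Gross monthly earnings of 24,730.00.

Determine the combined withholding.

7,129.30

Territorial Income Tax: taxable = 24,730.00 − 3×980.00 = 21,790.00
  795.20 + 10.54% × (21,790.00 − 11,600.00) = 795.20 + 10.54% × 10,190.00 = 1,869.23
Long-Term Care Levy: 7% × 24,730.00 = 1,731.10
Unemployment Insurance: 6% × 24,730.00 = 1,483.80
Health Levy: 8.27% × 24,730.00 = 2,045.17
Total: 1,869.23 + 1,731.10 + 1,483.80 + 2,045.17 = 7,129.30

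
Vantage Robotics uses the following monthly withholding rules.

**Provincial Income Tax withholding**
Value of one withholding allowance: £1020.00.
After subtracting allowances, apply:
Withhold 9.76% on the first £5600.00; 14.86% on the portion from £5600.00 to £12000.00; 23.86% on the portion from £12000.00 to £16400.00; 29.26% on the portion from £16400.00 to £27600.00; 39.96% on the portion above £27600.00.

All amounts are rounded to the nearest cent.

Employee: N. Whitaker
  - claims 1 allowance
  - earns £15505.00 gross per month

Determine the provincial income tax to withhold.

£2090.52

Provincial Income Tax: taxable = £15505.00 − 1×£1020.00 = £14485.00
  £1497.60 + 23.86% × (£14485.00 − £12000.00) = £1497.60 + 23.86% × £2485.00 = £2090.52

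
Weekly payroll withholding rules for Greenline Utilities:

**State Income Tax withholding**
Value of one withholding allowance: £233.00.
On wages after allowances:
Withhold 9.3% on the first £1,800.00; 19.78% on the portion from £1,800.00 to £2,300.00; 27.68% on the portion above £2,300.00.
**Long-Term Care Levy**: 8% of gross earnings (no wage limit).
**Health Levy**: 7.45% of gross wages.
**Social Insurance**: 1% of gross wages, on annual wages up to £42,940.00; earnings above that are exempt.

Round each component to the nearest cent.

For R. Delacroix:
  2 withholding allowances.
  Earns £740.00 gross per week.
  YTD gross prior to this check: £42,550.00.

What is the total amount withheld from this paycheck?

£143.71

State Income Tax: taxable = £740.00 − 2×£233.00 = £274.00
  9.3% × £274.00 = £25.48
Long-Term Care Levy: 8% × £740.00 = £59.20
Health Levy: 7.45% × £740.00 = £55.13
Social Insurance: cap £42,940.00 − YTD £42,550.00 = £390.00 subject; 1% × £390.00 = £3.90
Total: £25.48 + £59.20 + £55.13 + £3.90 = £143.71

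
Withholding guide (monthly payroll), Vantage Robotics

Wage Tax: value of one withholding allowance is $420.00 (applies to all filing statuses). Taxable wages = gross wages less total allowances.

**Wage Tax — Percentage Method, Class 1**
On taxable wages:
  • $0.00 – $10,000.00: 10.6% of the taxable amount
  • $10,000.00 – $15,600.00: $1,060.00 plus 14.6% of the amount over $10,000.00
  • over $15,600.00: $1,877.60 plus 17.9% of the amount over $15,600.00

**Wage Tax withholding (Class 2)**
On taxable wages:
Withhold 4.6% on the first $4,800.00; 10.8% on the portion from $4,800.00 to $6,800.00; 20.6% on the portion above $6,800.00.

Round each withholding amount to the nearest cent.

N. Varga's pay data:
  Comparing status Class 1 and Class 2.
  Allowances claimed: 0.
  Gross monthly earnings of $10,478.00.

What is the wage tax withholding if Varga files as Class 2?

$1,194.47

Wage Tax (Class 2): taxable = $10,478.00
  $436.80 + 20.6% × ($10,478.00 − $6,800.00) = $436.80 + 20.6% × $3,678.00 = $1,194.47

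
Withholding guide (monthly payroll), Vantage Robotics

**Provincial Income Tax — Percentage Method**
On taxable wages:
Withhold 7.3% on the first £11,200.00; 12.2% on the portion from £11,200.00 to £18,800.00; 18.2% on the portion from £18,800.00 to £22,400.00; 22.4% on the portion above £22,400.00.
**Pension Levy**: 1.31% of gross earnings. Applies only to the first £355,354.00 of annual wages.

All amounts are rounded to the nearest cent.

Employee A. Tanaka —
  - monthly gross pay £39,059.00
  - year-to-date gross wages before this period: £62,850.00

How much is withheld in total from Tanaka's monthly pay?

£6,643.29

Provincial Income Tax: taxable = £39,059.00
  £2,400.00 + 22.4% × (£39,059.00 − £22,400.00) = £2,400.00 + 22.4% × £16,659.00 = £6,131.62
Pension Levy: 1.31% × £39,059.00 = £511.67
Total: £6,131.62 + £511.67 = £6,643.29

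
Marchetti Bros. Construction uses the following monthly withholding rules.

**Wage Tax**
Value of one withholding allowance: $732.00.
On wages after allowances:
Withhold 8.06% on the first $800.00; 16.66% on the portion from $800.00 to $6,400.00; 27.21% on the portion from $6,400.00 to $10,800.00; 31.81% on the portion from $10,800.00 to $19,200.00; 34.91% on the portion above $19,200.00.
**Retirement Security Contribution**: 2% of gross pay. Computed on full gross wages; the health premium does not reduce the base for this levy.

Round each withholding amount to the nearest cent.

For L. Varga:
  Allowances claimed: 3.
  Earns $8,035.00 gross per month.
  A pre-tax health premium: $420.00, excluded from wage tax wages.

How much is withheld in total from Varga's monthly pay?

Wage Tax: taxable = $8,035.00 − $420.00 − 3×$732.00 = $5,419.00
  $64.48 + 16.66% × ($5,419.00 − $800.00) = $64.48 + 16.66% × $4,619.00 = $834.01
Retirement Security Contribution: 2% × $8,035.00 = $160.70
Total: $834.01 + $160.70 = $994.71

$994.71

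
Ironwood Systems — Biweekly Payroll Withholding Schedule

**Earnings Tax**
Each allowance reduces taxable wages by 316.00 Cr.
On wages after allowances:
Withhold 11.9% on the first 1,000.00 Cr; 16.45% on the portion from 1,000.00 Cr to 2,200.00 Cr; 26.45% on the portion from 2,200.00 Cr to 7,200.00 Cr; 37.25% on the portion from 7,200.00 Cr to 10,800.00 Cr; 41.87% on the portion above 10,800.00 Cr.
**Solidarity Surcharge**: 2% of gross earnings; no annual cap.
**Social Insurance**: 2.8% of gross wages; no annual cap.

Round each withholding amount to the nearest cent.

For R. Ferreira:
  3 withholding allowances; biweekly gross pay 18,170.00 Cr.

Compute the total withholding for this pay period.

Earnings Tax: taxable = 18,170.00 Cr − 3×316.00 Cr = 17,222.00 Cr
  2,979.90 Cr + 41.87% × (17,222.00 Cr − 10,800.00 Cr) = 2,979.90 Cr + 41.87% × 6,422.00 Cr = 5,668.79 Cr
Solidarity Surcharge: 2% × 18,170.00 Cr = 363.40 Cr
Social Insurance: 2.8% × 18,170.00 Cr = 508.76 Cr
Total: 5,668.79 Cr + 363.40 Cr + 508.76 Cr = 6,540.95 Cr

6,540.95 Cr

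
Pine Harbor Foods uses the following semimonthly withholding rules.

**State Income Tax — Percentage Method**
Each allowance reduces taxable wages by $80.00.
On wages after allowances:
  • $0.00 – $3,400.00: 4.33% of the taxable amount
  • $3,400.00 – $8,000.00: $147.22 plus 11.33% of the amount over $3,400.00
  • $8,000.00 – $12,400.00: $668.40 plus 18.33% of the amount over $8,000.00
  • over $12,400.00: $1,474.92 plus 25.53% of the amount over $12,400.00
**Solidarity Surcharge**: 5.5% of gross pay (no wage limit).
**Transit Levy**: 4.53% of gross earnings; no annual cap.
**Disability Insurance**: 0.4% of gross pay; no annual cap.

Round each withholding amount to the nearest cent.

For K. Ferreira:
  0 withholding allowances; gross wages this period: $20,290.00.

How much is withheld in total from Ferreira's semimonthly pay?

State Income Tax: taxable = $20,290.00
  $1,474.92 + 25.53% × ($20,290.00 − $12,400.00) = $1,474.92 + 25.53% × $7,890.00 = $3,489.24
Solidarity Surcharge: 5.5% × $20,290.00 = $1,115.95
Transit Levy: 4.53% × $20,290.00 = $919.14
Disability Insurance: 0.4% × $20,290.00 = $81.16
Total: $3,489.24 + $1,115.95 + $919.14 + $81.16 = $5,605.49

$5,605.49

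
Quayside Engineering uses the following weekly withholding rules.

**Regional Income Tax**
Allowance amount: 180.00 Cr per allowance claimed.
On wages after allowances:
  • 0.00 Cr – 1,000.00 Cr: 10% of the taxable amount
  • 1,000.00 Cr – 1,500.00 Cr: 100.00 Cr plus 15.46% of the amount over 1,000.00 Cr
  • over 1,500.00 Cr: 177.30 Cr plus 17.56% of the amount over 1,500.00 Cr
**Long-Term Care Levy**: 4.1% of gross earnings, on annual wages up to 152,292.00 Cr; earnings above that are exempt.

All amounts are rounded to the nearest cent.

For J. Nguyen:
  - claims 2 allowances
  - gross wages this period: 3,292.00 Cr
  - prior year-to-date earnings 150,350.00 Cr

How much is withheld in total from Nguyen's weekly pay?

508.38 Cr

Regional Income Tax: taxable = 3,292.00 Cr − 2×180.00 Cr = 2,932.00 Cr
  177.30 Cr + 17.56% × (2,932.00 Cr − 1,500.00 Cr) = 177.30 Cr + 17.56% × 1,432.00 Cr = 428.76 Cr
Long-Term Care Levy: cap 152,292.00 Cr − YTD 150,350.00 Cr = 1,942.00 Cr subject; 4.1% × 1,942.00 Cr = 79.62 Cr
Total: 428.76 Cr + 79.62 Cr = 508.38 Cr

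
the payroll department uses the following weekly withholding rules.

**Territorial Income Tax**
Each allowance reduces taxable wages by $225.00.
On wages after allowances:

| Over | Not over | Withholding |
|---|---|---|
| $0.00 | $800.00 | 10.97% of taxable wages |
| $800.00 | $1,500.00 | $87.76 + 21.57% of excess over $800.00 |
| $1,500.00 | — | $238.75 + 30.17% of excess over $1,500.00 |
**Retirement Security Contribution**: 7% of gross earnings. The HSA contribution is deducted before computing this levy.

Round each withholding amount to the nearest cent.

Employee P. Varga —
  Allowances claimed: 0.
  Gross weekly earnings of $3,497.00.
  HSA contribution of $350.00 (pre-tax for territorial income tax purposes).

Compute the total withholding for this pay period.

$955.94

Territorial Income Tax: taxable = $3,497.00 − $350.00 = $3,147.00
  $238.75 + 30.17% × ($3,147.00 − $1,500.00) = $238.75 + 30.17% × $1,647.00 = $735.65
Retirement Security Contribution: 7% × $3,147.00 = $220.29
Total: $735.65 + $220.29 = $955.94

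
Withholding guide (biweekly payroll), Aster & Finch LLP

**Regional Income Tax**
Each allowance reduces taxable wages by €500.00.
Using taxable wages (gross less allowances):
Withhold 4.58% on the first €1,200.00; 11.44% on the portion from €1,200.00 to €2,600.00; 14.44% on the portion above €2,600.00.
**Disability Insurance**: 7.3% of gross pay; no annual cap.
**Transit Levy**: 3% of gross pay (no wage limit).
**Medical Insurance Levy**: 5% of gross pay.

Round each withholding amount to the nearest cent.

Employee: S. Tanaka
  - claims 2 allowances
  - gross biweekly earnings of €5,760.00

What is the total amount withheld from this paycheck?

€1,408.30

Regional Income Tax: taxable = €5,760.00 − 2×€500.00 = €4,760.00
  €215.12 + 14.44% × (€4,760.00 − €2,600.00) = €215.12 + 14.44% × €2,160.00 = €527.02
Disability Insurance: 7.3% × €5,760.00 = €420.48
Transit Levy: 3% × €5,760.00 = €172.80
Medical Insurance Levy: 5% × €5,760.00 = €288.00
Total: €527.02 + €420.48 + €172.80 + €288.00 = €1,408.30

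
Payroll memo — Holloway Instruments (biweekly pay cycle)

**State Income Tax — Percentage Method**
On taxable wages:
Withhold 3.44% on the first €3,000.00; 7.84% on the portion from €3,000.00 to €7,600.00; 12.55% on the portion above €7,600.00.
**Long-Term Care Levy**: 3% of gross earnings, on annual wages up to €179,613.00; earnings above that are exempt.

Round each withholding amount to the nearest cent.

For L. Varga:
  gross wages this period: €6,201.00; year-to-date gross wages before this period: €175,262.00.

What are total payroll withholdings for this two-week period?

State Income Tax: taxable = €6,201.00
  €103.20 + 7.84% × (€6,201.00 − €3,000.00) = €103.20 + 7.84% × €3,201.00 = €354.16
Long-Term Care Levy: cap €179,613.00 − YTD €175,262.00 = €4,351.00 subject; 3% × €4,351.00 = €130.53
Total: €354.16 + €130.53 = €484.69

€484.69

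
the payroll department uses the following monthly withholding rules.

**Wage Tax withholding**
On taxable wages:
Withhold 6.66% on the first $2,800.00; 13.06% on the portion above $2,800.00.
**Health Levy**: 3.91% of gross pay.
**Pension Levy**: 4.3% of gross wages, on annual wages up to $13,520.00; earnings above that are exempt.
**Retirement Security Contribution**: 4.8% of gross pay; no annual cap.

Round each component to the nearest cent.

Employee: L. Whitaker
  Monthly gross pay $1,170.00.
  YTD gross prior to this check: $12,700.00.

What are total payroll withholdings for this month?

$215.09

Wage Tax: taxable = $1,170.00
  6.66% × $1,170.00 = $77.92
Health Levy: 3.91% × $1,170.00 = $45.75
Pension Levy: cap $13,520.00 − YTD $12,700.00 = $820.00 subject; 4.3% × $820.00 = $35.26
Retirement Security Contribution: 4.8% × $1,170.00 = $56.16
Total: $77.92 + $45.75 + $35.26 + $56.16 = $215.09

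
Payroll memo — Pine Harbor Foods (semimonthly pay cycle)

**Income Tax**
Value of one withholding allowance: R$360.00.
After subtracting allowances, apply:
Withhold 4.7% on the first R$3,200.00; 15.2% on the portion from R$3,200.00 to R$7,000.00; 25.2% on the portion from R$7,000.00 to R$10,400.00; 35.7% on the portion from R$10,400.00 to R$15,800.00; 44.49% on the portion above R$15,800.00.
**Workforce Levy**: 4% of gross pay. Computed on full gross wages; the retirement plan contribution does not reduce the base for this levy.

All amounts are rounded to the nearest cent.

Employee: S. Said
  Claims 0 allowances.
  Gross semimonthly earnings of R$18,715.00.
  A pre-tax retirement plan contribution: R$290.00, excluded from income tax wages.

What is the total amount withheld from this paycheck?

R$5,429.06

Income Tax: taxable = R$18,715.00 − R$290.00 = R$18,425.00
  R$3,512.60 + 44.49% × (R$18,425.00 − R$15,800.00) = R$3,512.60 + 44.49% × R$2,625.00 = R$4,680.46
Workforce Levy: 4% × R$18,715.00 = R$748.60
Total: R$4,680.46 + R$748.60 = R$5,429.06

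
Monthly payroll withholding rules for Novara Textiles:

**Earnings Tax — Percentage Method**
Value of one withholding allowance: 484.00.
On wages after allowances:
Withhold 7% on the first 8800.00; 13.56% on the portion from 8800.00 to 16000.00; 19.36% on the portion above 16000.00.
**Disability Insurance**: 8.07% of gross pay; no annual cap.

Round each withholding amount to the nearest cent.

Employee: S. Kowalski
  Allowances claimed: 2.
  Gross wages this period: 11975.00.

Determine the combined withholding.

1881.65

Earnings Tax: taxable = 11975.00 − 2×484.00 = 11007.00
  616.00 + 13.56% × (11007.00 − 8800.00) = 616.00 + 13.56% × 2207.00 = 915.27
Disability Insurance: 8.07% × 11975.00 = 966.38
Total: 915.27 + 966.38 = 1881.65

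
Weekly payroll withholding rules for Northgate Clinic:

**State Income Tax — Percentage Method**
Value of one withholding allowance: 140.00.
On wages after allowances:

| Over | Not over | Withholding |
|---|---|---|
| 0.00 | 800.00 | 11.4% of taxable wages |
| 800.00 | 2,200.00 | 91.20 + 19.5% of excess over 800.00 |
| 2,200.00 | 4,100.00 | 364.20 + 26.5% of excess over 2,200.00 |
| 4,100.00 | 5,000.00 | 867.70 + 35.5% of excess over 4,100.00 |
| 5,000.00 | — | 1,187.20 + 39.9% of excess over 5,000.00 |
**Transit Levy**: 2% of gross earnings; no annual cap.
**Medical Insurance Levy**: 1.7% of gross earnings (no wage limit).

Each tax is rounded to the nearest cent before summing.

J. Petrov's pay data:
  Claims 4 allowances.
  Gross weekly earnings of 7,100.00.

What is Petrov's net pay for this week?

5,035.64

State Income Tax: taxable = 7,100.00 − 4×140.00 = 6,540.00
  1,187.20 + 39.9% × (6,540.00 − 5,000.00) = 1,187.20 + 39.9% × 1,540.00 = 1,801.66
Transit Levy: 2% × 7,100.00 = 142.00
Medical Insurance Levy: 1.7% × 7,100.00 = 120.70
Total withheld: 1,801.66 + 142.00 + 120.70 = 2,064.36
Net pay: 7,100.00 − 2,064.36 = 5,035.64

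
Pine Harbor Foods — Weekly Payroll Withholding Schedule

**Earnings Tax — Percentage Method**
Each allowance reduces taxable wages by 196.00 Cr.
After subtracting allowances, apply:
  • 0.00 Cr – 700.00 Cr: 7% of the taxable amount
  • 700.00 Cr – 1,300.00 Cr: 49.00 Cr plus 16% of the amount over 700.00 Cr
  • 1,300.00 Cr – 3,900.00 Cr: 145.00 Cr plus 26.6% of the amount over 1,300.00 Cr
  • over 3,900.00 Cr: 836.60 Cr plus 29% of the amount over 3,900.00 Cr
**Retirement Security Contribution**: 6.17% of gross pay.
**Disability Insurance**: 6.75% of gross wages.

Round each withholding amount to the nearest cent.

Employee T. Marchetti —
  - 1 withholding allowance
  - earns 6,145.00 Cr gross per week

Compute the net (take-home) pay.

3,920.25 Cr

Earnings Tax: taxable = 6,145.00 Cr − 1×196.00 Cr = 5,949.00 Cr
  836.60 Cr + 29% × (5,949.00 Cr − 3,900.00 Cr) = 836.60 Cr + 29% × 2,049.00 Cr = 1,430.81 Cr
Retirement Security Contribution: 6.17% × 6,145.00 Cr = 379.15 Cr
Disability Insurance: 6.75% × 6,145.00 Cr = 414.79 Cr
Total withheld: 1,430.81 Cr + 379.15 Cr + 414.79 Cr = 2,224.75 Cr
Net pay: 6,145.00 Cr − 2,224.75 Cr = 3,920.25 Cr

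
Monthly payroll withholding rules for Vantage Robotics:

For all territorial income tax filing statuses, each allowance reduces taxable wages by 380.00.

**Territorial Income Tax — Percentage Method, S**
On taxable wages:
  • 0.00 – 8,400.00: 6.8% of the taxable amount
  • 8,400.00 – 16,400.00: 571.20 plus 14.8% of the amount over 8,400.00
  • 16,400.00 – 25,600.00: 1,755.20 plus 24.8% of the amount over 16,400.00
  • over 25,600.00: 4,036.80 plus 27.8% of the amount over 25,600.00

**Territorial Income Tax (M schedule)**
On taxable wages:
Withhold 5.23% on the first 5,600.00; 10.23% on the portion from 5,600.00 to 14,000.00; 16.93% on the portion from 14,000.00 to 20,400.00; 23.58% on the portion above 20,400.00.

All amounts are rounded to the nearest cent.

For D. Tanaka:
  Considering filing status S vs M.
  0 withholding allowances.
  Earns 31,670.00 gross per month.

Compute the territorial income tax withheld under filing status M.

Territorial Income Tax (M): taxable = 31,670.00
  2,235.72 + 23.58% × (31,670.00 − 20,400.00) = 2,235.72 + 23.58% × 11,270.00 = 4,893.19

4,893.19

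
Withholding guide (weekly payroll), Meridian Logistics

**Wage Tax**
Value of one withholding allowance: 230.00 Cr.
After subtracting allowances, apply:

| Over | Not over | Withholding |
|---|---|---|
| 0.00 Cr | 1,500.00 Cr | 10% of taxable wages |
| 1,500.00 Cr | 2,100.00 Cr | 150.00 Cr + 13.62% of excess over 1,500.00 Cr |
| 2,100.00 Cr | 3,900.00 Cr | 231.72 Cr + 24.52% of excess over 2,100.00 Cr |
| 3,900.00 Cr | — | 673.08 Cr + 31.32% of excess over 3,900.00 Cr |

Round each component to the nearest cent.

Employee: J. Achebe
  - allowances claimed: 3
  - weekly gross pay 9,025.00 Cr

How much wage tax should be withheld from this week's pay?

2,062.12 Cr

Wage Tax: taxable = 9,025.00 Cr − 3×230.00 Cr = 8,335.00 Cr
  673.08 Cr + 31.32% × (8,335.00 Cr − 3,900.00 Cr) = 673.08 Cr + 31.32% × 4,435.00 Cr = 2,062.12 Cr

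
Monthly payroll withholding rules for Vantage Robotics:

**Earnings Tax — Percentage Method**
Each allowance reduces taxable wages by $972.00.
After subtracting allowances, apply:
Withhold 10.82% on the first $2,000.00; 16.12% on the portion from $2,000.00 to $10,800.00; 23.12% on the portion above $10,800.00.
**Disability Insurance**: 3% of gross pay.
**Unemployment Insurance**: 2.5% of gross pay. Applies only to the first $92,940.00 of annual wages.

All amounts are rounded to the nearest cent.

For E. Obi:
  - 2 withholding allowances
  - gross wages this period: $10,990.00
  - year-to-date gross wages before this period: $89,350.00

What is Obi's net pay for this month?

Earnings Tax: taxable = $10,990.00 − 2×$972.00 = $9,046.00
  $216.40 + 16.12% × ($9,046.00 − $2,000.00) = $216.40 + 16.12% × $7,046.00 = $1,352.22
Disability Insurance: 3% × $10,990.00 = $329.70
Unemployment Insurance: cap $92,940.00 − YTD $89,350.00 = $3,590.00 subject; 2.5% × $3,590.00 = $89.75
Total withheld: $1,352.22 + $329.70 + $89.75 = $1,771.67
Net pay: $10,990.00 − $1,771.67 = $9,218.33

$9,218.33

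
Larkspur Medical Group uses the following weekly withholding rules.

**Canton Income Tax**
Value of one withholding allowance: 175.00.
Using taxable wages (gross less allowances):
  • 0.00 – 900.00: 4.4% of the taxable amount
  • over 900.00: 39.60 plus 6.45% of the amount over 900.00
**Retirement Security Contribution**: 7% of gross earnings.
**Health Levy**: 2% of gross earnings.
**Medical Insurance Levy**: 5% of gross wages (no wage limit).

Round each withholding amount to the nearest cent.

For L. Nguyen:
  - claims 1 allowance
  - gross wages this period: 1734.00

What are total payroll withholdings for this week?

Canton Income Tax: taxable = 1734.00 − 1×175.00 = 1559.00
  39.60 + 6.45% × (1559.00 − 900.00) = 39.60 + 6.45% × 659.00 = 82.11
Retirement Security Contribution: 7% × 1734.00 = 121.38
Health Levy: 2% × 1734.00 = 34.68
Medical Insurance Levy: 5% × 1734.00 = 86.70
Total: 82.11 + 121.38 + 34.68 + 86.70 = 324.87

324.87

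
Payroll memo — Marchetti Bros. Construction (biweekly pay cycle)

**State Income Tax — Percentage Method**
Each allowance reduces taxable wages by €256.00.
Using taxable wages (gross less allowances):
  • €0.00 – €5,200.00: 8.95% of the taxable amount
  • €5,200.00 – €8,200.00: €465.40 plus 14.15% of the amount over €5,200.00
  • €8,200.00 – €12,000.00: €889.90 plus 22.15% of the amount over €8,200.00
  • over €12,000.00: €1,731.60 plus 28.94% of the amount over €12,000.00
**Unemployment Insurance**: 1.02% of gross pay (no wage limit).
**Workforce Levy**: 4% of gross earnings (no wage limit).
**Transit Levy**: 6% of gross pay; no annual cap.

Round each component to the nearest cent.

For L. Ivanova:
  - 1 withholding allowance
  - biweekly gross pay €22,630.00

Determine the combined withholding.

€7,227.67

State Income Tax: taxable = €22,630.00 − 1×€256.00 = €22,374.00
  €1,731.60 + 28.94% × (€22,374.00 − €12,000.00) = €1,731.60 + 28.94% × €10,374.00 = €4,733.84
Unemployment Insurance: 1.02% × €22,630.00 = €230.83
Workforce Levy: 4% × €22,630.00 = €905.20
Transit Levy: 6% × €22,630.00 = €1,357.80
Total: €4,733.84 + €230.83 + €905.20 + €1,357.80 = €7,227.67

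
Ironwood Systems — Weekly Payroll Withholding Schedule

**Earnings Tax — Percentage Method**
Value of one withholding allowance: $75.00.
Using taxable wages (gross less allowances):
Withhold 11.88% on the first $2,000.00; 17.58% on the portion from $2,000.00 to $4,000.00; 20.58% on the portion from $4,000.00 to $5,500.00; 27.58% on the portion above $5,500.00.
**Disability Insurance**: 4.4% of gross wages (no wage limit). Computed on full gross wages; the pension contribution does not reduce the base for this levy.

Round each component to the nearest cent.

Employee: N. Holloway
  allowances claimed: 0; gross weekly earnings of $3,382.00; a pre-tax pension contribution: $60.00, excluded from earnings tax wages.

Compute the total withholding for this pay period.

Earnings Tax: taxable = $3,382.00 − $60.00 = $3,322.00
  $237.60 + 17.58% × ($3,322.00 − $2,000.00) = $237.60 + 17.58% × $1,322.00 = $470.01
Disability Insurance: 4.4% × $3,382.00 = $148.81
Total: $470.01 + $148.81 = $618.82

$618.82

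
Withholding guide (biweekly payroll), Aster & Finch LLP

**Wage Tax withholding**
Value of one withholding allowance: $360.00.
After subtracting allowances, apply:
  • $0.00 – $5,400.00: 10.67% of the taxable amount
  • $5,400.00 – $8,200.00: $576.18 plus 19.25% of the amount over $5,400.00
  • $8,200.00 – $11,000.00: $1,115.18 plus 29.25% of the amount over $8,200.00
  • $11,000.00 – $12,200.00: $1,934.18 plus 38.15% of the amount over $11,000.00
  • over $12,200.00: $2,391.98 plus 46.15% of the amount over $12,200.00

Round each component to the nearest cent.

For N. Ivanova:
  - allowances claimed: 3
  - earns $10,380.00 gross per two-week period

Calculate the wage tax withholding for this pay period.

Wage Tax: taxable = $10,380.00 − 3×$360.00 = $9,300.00
  $1,115.18 + 29.25% × ($9,300.00 − $8,200.00) = $1,115.18 + 29.25% × $1,100.00 = $1,436.93

$1,436.93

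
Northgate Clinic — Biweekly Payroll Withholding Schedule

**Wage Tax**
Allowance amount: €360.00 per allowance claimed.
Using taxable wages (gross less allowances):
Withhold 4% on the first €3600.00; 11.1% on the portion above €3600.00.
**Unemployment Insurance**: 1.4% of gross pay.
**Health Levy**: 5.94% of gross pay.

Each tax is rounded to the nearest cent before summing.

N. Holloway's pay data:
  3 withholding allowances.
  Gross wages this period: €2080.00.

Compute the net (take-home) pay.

Wage Tax: taxable = €2080.00 − 3×€360.00 = €1000.00
  4% × €1000.00 = €40.00
Unemployment Insurance: 1.4% × €2080.00 = €29.12
Health Levy: 5.94% × €2080.00 = €123.55
Total withheld: €40.00 + €29.12 + €123.55 = €192.67
Net pay: €2080.00 − €192.67 = €1887.33

€1887.33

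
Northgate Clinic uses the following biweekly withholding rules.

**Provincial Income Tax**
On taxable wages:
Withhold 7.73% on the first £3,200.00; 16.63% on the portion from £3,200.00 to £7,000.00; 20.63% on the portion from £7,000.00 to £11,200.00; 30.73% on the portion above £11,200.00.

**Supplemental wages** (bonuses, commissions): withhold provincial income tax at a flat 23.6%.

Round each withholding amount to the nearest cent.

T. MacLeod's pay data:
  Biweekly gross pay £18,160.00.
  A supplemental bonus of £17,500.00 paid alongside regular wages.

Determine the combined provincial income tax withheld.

£8,014.57

Provincial Income Tax: taxable = £18,160.00
  £1,745.76 + 30.73% × (£18,160.00 − £11,200.00) = £1,745.76 + 30.73% × £6,960.00 = £3,884.57
Supplemental (23.6% flat on bonus): 23.6% × £17,500.00 = £4,130.00
Total provincial income tax: £3,884.57 + £4,130.00 = £8,014.57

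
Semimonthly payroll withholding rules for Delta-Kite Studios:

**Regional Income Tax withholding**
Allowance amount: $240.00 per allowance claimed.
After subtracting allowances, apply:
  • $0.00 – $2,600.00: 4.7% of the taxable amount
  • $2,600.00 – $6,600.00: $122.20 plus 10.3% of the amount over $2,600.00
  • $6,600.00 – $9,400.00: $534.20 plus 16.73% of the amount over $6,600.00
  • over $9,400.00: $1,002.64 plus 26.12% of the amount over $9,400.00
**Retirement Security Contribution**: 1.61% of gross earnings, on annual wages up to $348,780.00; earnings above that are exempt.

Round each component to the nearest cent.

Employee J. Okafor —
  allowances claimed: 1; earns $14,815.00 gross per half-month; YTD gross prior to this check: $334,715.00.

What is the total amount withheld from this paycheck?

$2,580.80

Regional Income Tax: taxable = $14,815.00 − 1×$240.00 = $14,575.00
  $1,002.64 + 26.12% × ($14,575.00 − $9,400.00) = $1,002.64 + 26.12% × $5,175.00 = $2,354.35
Retirement Security Contribution: cap $348,780.00 − YTD $334,715.00 = $14,065.00 subject; 1.61% × $14,065.00 = $226.45
Total: $2,354.35 + $226.45 = $2,580.80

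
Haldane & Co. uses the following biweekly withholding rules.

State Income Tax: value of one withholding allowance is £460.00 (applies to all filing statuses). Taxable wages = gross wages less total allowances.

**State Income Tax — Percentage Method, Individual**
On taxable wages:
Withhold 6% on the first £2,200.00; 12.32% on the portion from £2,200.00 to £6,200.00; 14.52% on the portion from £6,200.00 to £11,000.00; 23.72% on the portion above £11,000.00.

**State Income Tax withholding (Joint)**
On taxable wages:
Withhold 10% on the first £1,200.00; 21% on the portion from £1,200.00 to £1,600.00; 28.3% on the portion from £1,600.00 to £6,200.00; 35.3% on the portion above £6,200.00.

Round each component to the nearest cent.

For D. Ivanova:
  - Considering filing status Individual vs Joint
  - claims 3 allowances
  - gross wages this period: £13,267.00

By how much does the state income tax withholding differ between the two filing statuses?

State Income Tax (Individual): taxable = £13,267.00 − 3×£460.00 = £11,887.00
  £1,321.76 + 23.72% × (£11,887.00 − £11,000.00) = £1,321.76 + 23.72% × £887.00 = £1,532.16
State Income Tax (Joint): taxable = £13,267.00 − 3×£460.00 = £11,887.00
  £1,505.80 + 35.3% × (£11,887.00 − £6,200.00) = £1,505.80 + 35.3% × £5,687.00 = £3,513.31
Difference: |£1,532.16 − £3,513.31| = £1,981.15 (higher under Joint)

£1,981.15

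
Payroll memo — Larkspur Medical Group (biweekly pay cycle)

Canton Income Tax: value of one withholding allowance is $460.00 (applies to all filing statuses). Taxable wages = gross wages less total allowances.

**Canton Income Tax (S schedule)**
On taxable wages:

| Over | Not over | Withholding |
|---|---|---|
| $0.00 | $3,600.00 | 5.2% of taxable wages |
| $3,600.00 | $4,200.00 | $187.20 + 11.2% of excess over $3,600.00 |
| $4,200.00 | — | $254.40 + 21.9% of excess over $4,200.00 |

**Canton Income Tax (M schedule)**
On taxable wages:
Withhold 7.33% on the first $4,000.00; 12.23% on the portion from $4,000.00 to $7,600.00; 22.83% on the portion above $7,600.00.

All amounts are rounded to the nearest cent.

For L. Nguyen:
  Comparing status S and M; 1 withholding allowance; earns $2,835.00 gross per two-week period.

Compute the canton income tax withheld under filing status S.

$123.50

Canton Income Tax (S): taxable = $2,835.00 − 1×$460.00 = $2,375.00
  5.2% × $2,375.00 = $123.50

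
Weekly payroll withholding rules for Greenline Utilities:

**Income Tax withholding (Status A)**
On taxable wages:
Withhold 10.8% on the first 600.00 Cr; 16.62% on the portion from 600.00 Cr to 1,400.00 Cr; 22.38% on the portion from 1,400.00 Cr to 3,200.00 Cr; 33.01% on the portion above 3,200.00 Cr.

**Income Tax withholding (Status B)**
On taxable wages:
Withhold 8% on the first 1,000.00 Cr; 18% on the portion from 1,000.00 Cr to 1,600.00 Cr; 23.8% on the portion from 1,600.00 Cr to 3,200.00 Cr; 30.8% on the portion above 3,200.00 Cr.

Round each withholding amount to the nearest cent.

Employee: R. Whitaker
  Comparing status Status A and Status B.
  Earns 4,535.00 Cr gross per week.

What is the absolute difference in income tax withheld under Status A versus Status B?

Income Tax (Status A): taxable = 4,535.00 Cr
  600.60 Cr + 33.01% × (4,535.00 Cr − 3,200.00 Cr) = 600.60 Cr + 33.01% × 1,335.00 Cr = 1,041.28 Cr
Income Tax (Status B): taxable = 4,535.00 Cr
  568.80 Cr + 30.8% × (4,535.00 Cr − 3,200.00 Cr) = 568.80 Cr + 30.8% × 1,335.00 Cr = 979.98 Cr
Difference: |1,041.28 Cr − 979.98 Cr| = 61.30 Cr (higher under Status A)

61.30 Cr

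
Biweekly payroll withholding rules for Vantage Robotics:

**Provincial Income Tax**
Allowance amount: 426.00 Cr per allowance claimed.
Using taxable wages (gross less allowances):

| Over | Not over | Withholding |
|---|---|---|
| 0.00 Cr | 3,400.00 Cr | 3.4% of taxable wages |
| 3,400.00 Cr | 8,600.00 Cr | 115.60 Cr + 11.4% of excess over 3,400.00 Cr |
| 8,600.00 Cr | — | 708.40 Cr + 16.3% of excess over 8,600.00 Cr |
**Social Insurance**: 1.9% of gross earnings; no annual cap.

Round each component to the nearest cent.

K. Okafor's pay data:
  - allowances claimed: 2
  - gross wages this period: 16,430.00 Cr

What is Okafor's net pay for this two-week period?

Provincial Income Tax: taxable = 16,430.00 Cr − 2×426.00 Cr = 15,578.00 Cr
  708.40 Cr + 16.3% × (15,578.00 Cr − 8,600.00 Cr) = 708.40 Cr + 16.3% × 6,978.00 Cr = 1,845.81 Cr
Social Insurance: 1.9% × 16,430.00 Cr = 312.17 Cr
Total withheld: 1,845.81 Cr + 312.17 Cr = 2,157.98 Cr
Net pay: 16,430.00 Cr − 2,157.98 Cr = 14,272.02 Cr

14,272.02 Cr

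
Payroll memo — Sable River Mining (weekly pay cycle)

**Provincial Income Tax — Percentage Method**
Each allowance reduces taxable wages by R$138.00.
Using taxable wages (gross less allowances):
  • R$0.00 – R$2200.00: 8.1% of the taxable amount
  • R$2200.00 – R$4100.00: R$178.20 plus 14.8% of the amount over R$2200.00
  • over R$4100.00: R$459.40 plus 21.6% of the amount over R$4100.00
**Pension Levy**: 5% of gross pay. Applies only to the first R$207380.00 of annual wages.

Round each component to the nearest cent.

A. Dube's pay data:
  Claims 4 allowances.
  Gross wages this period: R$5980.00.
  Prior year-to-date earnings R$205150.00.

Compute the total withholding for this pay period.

R$857.75

Provincial Income Tax: taxable = R$5980.00 − 4×R$138.00 = R$5428.00
  R$459.40 + 21.6% × (R$5428.00 − R$4100.00) = R$459.40 + 21.6% × R$1328.00 = R$746.25
Pension Levy: cap R$207380.00 − YTD R$205150.00 = R$2230.00 subject; 5% × R$2230.00 = R$111.50
Total: R$746.25 + R$111.50 = R$857.75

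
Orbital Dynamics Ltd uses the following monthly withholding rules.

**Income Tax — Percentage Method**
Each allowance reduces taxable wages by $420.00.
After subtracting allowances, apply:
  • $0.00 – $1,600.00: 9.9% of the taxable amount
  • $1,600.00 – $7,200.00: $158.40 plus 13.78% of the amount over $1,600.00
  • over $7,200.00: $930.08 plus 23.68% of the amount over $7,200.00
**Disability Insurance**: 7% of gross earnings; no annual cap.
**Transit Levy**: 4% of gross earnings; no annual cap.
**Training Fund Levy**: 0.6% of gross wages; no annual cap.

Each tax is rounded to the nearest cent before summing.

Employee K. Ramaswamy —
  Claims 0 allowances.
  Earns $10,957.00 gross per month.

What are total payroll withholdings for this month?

$3,090.75

Income Tax: taxable = $10,957.00
  $930.08 + 23.68% × ($10,957.00 − $7,200.00) = $930.08 + 23.68% × $3,757.00 = $1,819.74
Disability Insurance: 7% × $10,957.00 = $766.99
Transit Levy: 4% × $10,957.00 = $438.28
Training Fund Levy: 0.6% × $10,957.00 = $65.74
Total: $1,819.74 + $766.99 + $438.28 + $65.74 = $3,090.75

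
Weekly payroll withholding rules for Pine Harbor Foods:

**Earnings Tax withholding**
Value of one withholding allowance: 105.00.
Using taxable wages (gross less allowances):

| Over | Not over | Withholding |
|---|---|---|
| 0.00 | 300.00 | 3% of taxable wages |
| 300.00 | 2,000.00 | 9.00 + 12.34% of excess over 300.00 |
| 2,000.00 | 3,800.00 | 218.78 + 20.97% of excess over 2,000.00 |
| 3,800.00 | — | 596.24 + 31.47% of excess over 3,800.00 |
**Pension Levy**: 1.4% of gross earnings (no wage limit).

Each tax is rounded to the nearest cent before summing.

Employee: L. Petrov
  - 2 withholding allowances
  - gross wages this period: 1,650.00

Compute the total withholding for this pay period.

Earnings Tax: taxable = 1,650.00 − 2×105.00 = 1,440.00
  9.00 + 12.34% × (1,440.00 − 300.00) = 9.00 + 12.34% × 1,140.00 = 149.68
Pension Levy: 1.4% × 1,650.00 = 23.10
Total: 149.68 + 23.10 = 172.78

172.78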